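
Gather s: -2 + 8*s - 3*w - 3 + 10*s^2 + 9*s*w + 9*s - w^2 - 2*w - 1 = 10*s^2 + s*(9*w + 17) - w^2 - 5*w - 6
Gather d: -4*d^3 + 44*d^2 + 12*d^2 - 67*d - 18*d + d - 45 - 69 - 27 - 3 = -4*d^3 + 56*d^2 - 84*d - 144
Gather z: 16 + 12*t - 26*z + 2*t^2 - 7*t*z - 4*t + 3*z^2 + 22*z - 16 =2*t^2 + 8*t + 3*z^2 + z*(-7*t - 4)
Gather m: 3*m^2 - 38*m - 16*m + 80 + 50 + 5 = 3*m^2 - 54*m + 135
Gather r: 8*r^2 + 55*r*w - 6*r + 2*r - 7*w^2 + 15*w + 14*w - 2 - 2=8*r^2 + r*(55*w - 4) - 7*w^2 + 29*w - 4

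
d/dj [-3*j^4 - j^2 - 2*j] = -12*j^3 - 2*j - 2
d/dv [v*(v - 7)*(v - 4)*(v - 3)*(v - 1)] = 5*v^4 - 60*v^3 + 225*v^2 - 290*v + 84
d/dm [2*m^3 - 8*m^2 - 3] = 2*m*(3*m - 8)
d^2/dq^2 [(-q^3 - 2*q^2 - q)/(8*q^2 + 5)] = 2*(-24*q^3 + 240*q^2 + 45*q - 50)/(512*q^6 + 960*q^4 + 600*q^2 + 125)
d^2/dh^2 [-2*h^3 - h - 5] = -12*h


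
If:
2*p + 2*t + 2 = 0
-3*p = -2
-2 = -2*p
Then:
No Solution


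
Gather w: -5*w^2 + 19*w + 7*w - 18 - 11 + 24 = -5*w^2 + 26*w - 5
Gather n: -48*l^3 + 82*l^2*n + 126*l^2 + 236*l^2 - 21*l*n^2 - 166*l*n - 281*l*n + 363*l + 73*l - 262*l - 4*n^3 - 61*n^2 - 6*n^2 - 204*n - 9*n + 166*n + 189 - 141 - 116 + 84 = -48*l^3 + 362*l^2 + 174*l - 4*n^3 + n^2*(-21*l - 67) + n*(82*l^2 - 447*l - 47) + 16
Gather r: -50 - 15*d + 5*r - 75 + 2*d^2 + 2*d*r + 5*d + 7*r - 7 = 2*d^2 - 10*d + r*(2*d + 12) - 132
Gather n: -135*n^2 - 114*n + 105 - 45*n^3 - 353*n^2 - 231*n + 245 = -45*n^3 - 488*n^2 - 345*n + 350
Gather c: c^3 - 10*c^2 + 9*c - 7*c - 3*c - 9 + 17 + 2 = c^3 - 10*c^2 - c + 10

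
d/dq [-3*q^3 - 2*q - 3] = -9*q^2 - 2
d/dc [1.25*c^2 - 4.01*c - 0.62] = 2.5*c - 4.01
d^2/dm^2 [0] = 0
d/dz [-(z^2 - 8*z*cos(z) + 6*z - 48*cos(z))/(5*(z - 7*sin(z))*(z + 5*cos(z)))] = (2*(z - 7*sin(z))*(z + 5*cos(z))*(-4*z*sin(z) - z - 24*sin(z) + 4*cos(z) - 3) - (z - 7*sin(z))*(5*sin(z) - 1)*(z^2 - 8*z*cos(z) + 6*z - 48*cos(z)) - (z + 5*cos(z))*(7*cos(z) - 1)*(z^2 - 8*z*cos(z) + 6*z - 48*cos(z)))/(5*(z - 7*sin(z))^2*(z + 5*cos(z))^2)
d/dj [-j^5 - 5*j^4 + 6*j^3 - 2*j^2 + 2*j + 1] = -5*j^4 - 20*j^3 + 18*j^2 - 4*j + 2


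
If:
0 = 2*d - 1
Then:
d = 1/2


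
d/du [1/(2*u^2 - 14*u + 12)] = (7/2 - u)/(u^2 - 7*u + 6)^2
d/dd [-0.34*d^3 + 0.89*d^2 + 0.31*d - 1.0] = -1.02*d^2 + 1.78*d + 0.31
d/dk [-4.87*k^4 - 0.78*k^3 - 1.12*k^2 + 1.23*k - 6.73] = -19.48*k^3 - 2.34*k^2 - 2.24*k + 1.23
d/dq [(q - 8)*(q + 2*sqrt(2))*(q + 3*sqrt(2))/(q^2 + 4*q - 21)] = (q^4 + 8*q^3 - 107*q^2 + 60*sqrt(2)*q^2 - 210*sqrt(2)*q + 528*q + 132 + 840*sqrt(2))/(q^4 + 8*q^3 - 26*q^2 - 168*q + 441)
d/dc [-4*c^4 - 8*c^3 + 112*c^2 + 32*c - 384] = -16*c^3 - 24*c^2 + 224*c + 32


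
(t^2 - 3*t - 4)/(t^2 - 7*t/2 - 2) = 2*(t + 1)/(2*t + 1)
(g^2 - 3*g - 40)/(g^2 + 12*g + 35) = (g - 8)/(g + 7)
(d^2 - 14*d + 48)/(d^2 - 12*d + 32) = (d - 6)/(d - 4)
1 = 1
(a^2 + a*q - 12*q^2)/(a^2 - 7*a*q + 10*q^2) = (a^2 + a*q - 12*q^2)/(a^2 - 7*a*q + 10*q^2)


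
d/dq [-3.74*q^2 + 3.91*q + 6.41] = 3.91 - 7.48*q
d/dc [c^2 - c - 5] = 2*c - 1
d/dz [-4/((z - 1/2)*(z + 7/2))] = 64*(2*z + 3)/((2*z - 1)^2*(2*z + 7)^2)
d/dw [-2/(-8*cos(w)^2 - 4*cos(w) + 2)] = 2*(4*cos(w) + 1)*sin(w)/(4*cos(w)^2 + 2*cos(w) - 1)^2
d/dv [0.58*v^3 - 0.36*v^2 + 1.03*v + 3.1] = 1.74*v^2 - 0.72*v + 1.03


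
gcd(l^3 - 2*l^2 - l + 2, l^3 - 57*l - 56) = l + 1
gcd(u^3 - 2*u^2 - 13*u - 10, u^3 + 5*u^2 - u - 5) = u + 1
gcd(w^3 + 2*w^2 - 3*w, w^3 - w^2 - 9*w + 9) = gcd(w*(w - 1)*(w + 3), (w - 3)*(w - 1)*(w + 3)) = w^2 + 2*w - 3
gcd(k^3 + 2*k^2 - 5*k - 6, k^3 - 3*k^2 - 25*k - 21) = k^2 + 4*k + 3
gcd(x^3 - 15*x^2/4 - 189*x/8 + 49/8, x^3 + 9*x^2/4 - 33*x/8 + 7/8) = x^2 + 13*x/4 - 7/8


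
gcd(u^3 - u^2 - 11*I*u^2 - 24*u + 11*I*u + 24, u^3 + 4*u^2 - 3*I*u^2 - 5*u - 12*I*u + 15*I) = u^2 + u*(-1 - 3*I) + 3*I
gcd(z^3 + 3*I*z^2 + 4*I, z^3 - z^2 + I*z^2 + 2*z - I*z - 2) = z^2 + I*z + 2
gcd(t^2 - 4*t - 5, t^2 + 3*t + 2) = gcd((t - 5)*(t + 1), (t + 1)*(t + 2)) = t + 1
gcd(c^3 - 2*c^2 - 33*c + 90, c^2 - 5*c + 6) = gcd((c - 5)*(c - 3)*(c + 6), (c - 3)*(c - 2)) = c - 3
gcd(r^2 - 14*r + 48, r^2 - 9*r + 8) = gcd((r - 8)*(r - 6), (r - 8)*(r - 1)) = r - 8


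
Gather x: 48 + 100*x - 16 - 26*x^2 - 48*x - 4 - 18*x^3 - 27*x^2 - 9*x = -18*x^3 - 53*x^2 + 43*x + 28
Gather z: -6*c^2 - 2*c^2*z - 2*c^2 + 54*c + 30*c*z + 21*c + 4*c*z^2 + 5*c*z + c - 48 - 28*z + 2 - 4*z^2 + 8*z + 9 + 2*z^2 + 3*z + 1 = -8*c^2 + 76*c + z^2*(4*c - 2) + z*(-2*c^2 + 35*c - 17) - 36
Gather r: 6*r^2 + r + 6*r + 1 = 6*r^2 + 7*r + 1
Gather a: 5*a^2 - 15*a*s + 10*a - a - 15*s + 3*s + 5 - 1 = 5*a^2 + a*(9 - 15*s) - 12*s + 4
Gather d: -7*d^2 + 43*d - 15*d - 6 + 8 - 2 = -7*d^2 + 28*d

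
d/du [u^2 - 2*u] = 2*u - 2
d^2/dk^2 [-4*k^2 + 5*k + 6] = -8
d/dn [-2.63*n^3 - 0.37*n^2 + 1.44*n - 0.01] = -7.89*n^2 - 0.74*n + 1.44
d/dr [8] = 0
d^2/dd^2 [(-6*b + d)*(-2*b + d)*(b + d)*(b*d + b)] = 2*b*(4*b^2 - 21*b*d - 7*b + 6*d^2 + 3*d)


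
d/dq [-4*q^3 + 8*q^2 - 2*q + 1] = -12*q^2 + 16*q - 2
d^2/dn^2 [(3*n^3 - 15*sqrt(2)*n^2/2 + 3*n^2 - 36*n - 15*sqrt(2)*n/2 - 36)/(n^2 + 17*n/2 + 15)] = 36*(25*sqrt(2)*n^3 + 49*n^3 + 150*sqrt(2)*n^2 + 402*n^2 + 150*sqrt(2)*n + 1212*n - 325*sqrt(2) + 1424)/(8*n^6 + 204*n^5 + 2094*n^4 + 11033*n^3 + 31410*n^2 + 45900*n + 27000)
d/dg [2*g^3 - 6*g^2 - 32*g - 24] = 6*g^2 - 12*g - 32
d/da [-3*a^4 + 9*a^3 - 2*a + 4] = -12*a^3 + 27*a^2 - 2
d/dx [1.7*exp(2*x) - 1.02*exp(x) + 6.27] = (3.4*exp(x) - 1.02)*exp(x)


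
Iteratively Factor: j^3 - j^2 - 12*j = (j - 4)*(j^2 + 3*j) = (j - 4)*(j + 3)*(j)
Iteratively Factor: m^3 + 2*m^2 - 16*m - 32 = (m + 4)*(m^2 - 2*m - 8) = (m + 2)*(m + 4)*(m - 4)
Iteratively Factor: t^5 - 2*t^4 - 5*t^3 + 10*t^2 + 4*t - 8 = (t - 2)*(t^4 - 5*t^2 + 4) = (t - 2)*(t + 2)*(t^3 - 2*t^2 - t + 2) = (t - 2)*(t - 1)*(t + 2)*(t^2 - t - 2) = (t - 2)*(t - 1)*(t + 1)*(t + 2)*(t - 2)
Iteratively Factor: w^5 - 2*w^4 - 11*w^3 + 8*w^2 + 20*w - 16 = (w - 1)*(w^4 - w^3 - 12*w^2 - 4*w + 16) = (w - 1)*(w + 2)*(w^3 - 3*w^2 - 6*w + 8) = (w - 4)*(w - 1)*(w + 2)*(w^2 + w - 2) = (w - 4)*(w - 1)^2*(w + 2)*(w + 2)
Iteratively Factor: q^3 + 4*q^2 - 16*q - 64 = (q + 4)*(q^2 - 16) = (q + 4)^2*(q - 4)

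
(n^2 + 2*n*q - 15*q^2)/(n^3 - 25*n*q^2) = (-n + 3*q)/(n*(-n + 5*q))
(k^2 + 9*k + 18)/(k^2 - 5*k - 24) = (k + 6)/(k - 8)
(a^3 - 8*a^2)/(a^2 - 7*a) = a*(a - 8)/(a - 7)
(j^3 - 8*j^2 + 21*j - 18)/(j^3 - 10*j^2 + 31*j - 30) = (j - 3)/(j - 5)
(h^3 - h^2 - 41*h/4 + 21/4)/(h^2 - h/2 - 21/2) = h - 1/2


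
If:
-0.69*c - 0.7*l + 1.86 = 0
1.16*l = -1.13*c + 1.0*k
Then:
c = 2.69565217391304 - 1.01449275362319*l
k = 0.0136231884057971*l + 3.04608695652174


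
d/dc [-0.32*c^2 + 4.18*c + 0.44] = 4.18 - 0.64*c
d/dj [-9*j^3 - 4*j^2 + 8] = j*(-27*j - 8)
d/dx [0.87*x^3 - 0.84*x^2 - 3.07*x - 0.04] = 2.61*x^2 - 1.68*x - 3.07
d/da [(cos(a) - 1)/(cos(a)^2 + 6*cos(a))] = (sin(a) - 6*sin(a)/cos(a)^2 - 2*tan(a))/(cos(a) + 6)^2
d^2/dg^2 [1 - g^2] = -2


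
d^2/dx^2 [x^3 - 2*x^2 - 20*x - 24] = 6*x - 4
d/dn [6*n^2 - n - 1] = 12*n - 1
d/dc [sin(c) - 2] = cos(c)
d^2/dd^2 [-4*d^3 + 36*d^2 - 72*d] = 72 - 24*d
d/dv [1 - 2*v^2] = -4*v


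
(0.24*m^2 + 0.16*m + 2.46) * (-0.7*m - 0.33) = -0.168*m^3 - 0.1912*m^2 - 1.7748*m - 0.8118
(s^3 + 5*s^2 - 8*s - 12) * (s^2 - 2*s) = s^5 + 3*s^4 - 18*s^3 + 4*s^2 + 24*s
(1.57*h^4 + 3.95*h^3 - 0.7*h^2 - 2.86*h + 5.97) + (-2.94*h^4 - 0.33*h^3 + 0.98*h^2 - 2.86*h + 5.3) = -1.37*h^4 + 3.62*h^3 + 0.28*h^2 - 5.72*h + 11.27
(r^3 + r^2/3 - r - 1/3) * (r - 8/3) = r^4 - 7*r^3/3 - 17*r^2/9 + 7*r/3 + 8/9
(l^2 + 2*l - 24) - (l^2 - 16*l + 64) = 18*l - 88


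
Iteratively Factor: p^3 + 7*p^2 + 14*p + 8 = (p + 4)*(p^2 + 3*p + 2) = (p + 1)*(p + 4)*(p + 2)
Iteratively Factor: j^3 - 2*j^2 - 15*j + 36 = (j - 3)*(j^2 + j - 12) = (j - 3)^2*(j + 4)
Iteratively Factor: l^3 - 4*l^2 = (l)*(l^2 - 4*l) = l*(l - 4)*(l)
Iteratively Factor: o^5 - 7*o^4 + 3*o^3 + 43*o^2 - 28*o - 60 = (o - 5)*(o^4 - 2*o^3 - 7*o^2 + 8*o + 12) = (o - 5)*(o - 3)*(o^3 + o^2 - 4*o - 4) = (o - 5)*(o - 3)*(o - 2)*(o^2 + 3*o + 2) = (o - 5)*(o - 3)*(o - 2)*(o + 1)*(o + 2)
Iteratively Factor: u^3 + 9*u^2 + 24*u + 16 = (u + 4)*(u^2 + 5*u + 4) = (u + 4)^2*(u + 1)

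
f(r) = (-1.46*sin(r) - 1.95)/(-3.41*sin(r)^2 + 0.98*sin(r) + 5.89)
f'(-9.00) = 0.08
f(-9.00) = -0.27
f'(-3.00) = 0.15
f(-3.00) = -0.31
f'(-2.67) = 0.07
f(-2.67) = -0.27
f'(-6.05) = -0.28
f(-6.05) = -0.39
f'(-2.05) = -0.10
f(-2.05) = -0.28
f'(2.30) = 0.58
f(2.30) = -0.64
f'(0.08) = -0.22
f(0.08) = -0.35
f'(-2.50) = 0.02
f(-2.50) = -0.26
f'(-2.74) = 0.08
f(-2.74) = -0.28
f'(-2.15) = -0.07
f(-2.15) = -0.27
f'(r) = (6.82*sin(r)*cos(r) - 0.98*cos(r))*(-1.46*sin(r) - 1.95)/(-3.41*sin(r)^2 + 0.98*sin(r) + 5.89)^2 - 1.46*cos(r)/(-3.41*sin(r)^2 + 0.98*sin(r) + 5.89) = (-13.299*sin(r) + 2.4893*cos(2*r) - 9.1777)*cos(r)/(-3.41*sin(r)^2 + 0.98*sin(r) + 5.89)^2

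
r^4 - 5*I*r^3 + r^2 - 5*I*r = r*(r - 5*I)*(r - I)*(r + I)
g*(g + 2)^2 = g^3 + 4*g^2 + 4*g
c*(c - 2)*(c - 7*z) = c^3 - 7*c^2*z - 2*c^2 + 14*c*z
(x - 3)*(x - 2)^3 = x^4 - 9*x^3 + 30*x^2 - 44*x + 24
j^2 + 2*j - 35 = (j - 5)*(j + 7)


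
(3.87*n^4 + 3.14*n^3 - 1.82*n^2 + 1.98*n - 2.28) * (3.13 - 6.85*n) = -26.5095*n^5 - 9.3959*n^4 + 22.2952*n^3 - 19.2596*n^2 + 21.8154*n - 7.1364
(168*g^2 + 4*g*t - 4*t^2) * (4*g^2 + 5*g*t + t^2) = 672*g^4 + 856*g^3*t + 172*g^2*t^2 - 16*g*t^3 - 4*t^4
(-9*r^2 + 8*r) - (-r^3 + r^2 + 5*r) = r^3 - 10*r^2 + 3*r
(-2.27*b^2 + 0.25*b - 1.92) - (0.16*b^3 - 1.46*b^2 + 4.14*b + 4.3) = -0.16*b^3 - 0.81*b^2 - 3.89*b - 6.22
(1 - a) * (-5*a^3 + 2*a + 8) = 5*a^4 - 5*a^3 - 2*a^2 - 6*a + 8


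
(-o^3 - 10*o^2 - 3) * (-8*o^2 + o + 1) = 8*o^5 + 79*o^4 - 11*o^3 + 14*o^2 - 3*o - 3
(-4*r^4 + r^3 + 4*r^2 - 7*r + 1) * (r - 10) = -4*r^5 + 41*r^4 - 6*r^3 - 47*r^2 + 71*r - 10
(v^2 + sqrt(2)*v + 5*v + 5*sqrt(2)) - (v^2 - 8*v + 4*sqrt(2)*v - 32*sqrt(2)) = -3*sqrt(2)*v + 13*v + 37*sqrt(2)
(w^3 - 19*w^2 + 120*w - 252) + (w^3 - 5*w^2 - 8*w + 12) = 2*w^3 - 24*w^2 + 112*w - 240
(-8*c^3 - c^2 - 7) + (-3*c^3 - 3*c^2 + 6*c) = -11*c^3 - 4*c^2 + 6*c - 7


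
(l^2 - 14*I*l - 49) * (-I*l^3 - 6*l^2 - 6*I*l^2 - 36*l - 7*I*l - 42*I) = -I*l^5 - 20*l^4 - 6*I*l^4 - 120*l^3 + 126*I*l^3 + 196*l^2 + 756*I*l^2 + 1176*l + 343*I*l + 2058*I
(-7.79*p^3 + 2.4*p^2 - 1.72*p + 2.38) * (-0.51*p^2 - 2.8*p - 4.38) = 3.9729*p^5 + 20.588*p^4 + 28.2774*p^3 - 6.9098*p^2 + 0.8696*p - 10.4244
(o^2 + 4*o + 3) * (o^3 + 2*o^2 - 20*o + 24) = o^5 + 6*o^4 - 9*o^3 - 50*o^2 + 36*o + 72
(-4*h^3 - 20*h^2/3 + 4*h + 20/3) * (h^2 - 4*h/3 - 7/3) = -4*h^5 - 4*h^4/3 + 200*h^3/9 + 152*h^2/9 - 164*h/9 - 140/9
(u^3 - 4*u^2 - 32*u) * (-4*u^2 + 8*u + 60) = -4*u^5 + 24*u^4 + 156*u^3 - 496*u^2 - 1920*u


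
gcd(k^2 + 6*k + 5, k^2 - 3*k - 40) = k + 5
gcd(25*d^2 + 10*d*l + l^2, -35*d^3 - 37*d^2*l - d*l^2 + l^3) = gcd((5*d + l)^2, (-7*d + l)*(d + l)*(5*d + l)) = 5*d + l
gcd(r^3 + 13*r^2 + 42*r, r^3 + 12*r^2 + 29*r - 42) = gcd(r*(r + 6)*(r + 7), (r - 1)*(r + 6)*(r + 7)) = r^2 + 13*r + 42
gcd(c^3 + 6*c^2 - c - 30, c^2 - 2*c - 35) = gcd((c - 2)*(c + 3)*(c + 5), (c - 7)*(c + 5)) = c + 5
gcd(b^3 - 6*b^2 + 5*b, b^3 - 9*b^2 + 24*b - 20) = b - 5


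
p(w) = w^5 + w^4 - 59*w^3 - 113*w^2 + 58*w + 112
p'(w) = 5*w^4 + 4*w^3 - 177*w^2 - 226*w + 58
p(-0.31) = 84.92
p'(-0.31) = 110.98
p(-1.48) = -32.39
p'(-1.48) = 15.80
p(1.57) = -288.18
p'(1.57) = -687.25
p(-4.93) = 1827.61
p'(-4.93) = -655.44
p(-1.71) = -28.66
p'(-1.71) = -50.35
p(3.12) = -2208.53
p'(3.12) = -1774.83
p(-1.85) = -18.43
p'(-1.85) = -96.44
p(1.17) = -65.25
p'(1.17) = -432.94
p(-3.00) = 352.00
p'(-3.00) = -560.00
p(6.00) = -7280.00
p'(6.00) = -326.00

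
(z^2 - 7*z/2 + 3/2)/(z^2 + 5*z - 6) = (2*z^2 - 7*z + 3)/(2*(z^2 + 5*z - 6))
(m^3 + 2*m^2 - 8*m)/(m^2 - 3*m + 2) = m*(m + 4)/(m - 1)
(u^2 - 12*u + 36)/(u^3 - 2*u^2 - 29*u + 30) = (u - 6)/(u^2 + 4*u - 5)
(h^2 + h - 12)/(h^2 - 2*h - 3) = (h + 4)/(h + 1)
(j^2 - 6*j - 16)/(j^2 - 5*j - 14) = (j - 8)/(j - 7)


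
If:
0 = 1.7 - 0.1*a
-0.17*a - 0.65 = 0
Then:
No Solution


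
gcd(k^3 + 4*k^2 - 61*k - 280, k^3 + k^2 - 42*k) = k + 7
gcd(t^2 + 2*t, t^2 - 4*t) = t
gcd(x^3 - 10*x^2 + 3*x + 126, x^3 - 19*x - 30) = x + 3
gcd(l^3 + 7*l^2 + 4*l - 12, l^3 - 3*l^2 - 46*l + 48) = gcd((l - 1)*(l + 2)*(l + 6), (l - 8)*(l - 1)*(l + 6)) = l^2 + 5*l - 6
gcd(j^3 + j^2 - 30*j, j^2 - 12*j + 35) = j - 5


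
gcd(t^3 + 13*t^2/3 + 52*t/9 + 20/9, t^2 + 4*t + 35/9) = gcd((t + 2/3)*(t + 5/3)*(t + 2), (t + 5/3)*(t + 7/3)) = t + 5/3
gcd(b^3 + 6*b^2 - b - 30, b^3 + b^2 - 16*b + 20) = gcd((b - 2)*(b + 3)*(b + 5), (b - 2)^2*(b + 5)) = b^2 + 3*b - 10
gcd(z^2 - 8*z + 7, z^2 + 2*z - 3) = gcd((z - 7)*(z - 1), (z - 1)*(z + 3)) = z - 1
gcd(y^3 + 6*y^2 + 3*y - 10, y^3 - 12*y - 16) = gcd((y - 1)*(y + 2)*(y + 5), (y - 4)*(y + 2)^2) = y + 2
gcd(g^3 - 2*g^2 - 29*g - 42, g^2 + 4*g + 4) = g + 2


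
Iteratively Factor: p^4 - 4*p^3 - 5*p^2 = (p + 1)*(p^3 - 5*p^2) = p*(p + 1)*(p^2 - 5*p) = p*(p - 5)*(p + 1)*(p)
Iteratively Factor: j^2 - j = (j - 1)*(j)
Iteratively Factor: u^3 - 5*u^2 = (u)*(u^2 - 5*u) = u^2*(u - 5)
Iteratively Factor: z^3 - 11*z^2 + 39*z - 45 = (z - 5)*(z^2 - 6*z + 9) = (z - 5)*(z - 3)*(z - 3)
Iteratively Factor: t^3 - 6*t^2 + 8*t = (t - 4)*(t^2 - 2*t) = t*(t - 4)*(t - 2)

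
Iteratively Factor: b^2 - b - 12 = (b - 4)*(b + 3)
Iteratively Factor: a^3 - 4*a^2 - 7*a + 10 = (a - 1)*(a^2 - 3*a - 10) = (a - 1)*(a + 2)*(a - 5)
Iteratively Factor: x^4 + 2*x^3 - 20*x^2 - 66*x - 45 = (x + 3)*(x^3 - x^2 - 17*x - 15) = (x + 3)^2*(x^2 - 4*x - 5) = (x - 5)*(x + 3)^2*(x + 1)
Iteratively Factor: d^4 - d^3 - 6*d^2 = (d + 2)*(d^3 - 3*d^2) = d*(d + 2)*(d^2 - 3*d) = d*(d - 3)*(d + 2)*(d)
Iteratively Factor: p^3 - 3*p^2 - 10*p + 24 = (p - 4)*(p^2 + p - 6) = (p - 4)*(p - 2)*(p + 3)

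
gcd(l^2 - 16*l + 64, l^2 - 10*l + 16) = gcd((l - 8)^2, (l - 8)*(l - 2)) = l - 8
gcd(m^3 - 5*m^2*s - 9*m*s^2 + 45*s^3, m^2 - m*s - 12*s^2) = m + 3*s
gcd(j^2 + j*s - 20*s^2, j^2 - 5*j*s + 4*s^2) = -j + 4*s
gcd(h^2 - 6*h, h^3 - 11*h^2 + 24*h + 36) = h - 6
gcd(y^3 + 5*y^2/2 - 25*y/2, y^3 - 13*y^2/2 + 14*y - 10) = y - 5/2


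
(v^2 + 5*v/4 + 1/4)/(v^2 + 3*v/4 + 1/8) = 2*(v + 1)/(2*v + 1)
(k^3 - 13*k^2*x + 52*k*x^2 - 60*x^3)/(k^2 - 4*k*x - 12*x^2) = (k^2 - 7*k*x + 10*x^2)/(k + 2*x)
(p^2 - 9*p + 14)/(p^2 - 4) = (p - 7)/(p + 2)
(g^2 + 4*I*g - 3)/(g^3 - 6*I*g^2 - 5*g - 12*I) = (g + 3*I)/(g^2 - 7*I*g - 12)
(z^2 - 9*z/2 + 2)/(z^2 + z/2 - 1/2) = (z - 4)/(z + 1)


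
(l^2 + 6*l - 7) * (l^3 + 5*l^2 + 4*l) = l^5 + 11*l^4 + 27*l^3 - 11*l^2 - 28*l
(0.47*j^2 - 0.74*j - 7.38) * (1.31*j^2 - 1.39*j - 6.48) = 0.6157*j^4 - 1.6227*j^3 - 11.6848*j^2 + 15.0534*j + 47.8224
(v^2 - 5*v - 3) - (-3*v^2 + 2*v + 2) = 4*v^2 - 7*v - 5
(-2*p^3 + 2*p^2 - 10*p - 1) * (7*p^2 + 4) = -14*p^5 + 14*p^4 - 78*p^3 + p^2 - 40*p - 4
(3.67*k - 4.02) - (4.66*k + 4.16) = -0.99*k - 8.18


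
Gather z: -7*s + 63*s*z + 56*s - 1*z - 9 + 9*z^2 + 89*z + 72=49*s + 9*z^2 + z*(63*s + 88) + 63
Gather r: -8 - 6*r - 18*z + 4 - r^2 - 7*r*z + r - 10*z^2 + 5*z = -r^2 + r*(-7*z - 5) - 10*z^2 - 13*z - 4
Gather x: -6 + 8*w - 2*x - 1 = 8*w - 2*x - 7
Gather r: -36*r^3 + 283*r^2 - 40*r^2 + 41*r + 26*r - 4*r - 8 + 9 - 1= -36*r^3 + 243*r^2 + 63*r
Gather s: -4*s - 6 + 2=-4*s - 4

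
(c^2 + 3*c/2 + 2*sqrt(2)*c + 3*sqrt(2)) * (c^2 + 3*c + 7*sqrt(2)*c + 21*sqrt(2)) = c^4 + 9*c^3/2 + 9*sqrt(2)*c^3 + 65*c^2/2 + 81*sqrt(2)*c^2/2 + 81*sqrt(2)*c/2 + 126*c + 126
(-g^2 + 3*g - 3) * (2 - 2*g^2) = 2*g^4 - 6*g^3 + 4*g^2 + 6*g - 6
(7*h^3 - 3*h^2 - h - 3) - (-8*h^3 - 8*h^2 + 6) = 15*h^3 + 5*h^2 - h - 9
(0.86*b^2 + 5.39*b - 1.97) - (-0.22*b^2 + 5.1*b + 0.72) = 1.08*b^2 + 0.29*b - 2.69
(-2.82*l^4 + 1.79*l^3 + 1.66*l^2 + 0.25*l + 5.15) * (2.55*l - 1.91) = -7.191*l^5 + 9.9507*l^4 + 0.8141*l^3 - 2.5331*l^2 + 12.655*l - 9.8365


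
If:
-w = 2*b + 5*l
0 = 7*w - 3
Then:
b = -5*l/2 - 3/14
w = 3/7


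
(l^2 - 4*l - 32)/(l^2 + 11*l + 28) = (l - 8)/(l + 7)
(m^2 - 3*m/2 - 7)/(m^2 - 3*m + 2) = (m^2 - 3*m/2 - 7)/(m^2 - 3*m + 2)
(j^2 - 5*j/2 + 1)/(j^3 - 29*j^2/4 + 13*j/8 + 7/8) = 4*(j - 2)/(4*j^2 - 27*j - 7)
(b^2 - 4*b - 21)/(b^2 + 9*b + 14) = (b^2 - 4*b - 21)/(b^2 + 9*b + 14)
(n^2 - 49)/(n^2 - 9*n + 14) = (n + 7)/(n - 2)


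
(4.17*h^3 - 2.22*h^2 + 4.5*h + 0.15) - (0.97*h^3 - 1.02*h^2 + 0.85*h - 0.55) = 3.2*h^3 - 1.2*h^2 + 3.65*h + 0.7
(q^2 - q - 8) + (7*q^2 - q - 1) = 8*q^2 - 2*q - 9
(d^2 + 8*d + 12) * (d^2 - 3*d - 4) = d^4 + 5*d^3 - 16*d^2 - 68*d - 48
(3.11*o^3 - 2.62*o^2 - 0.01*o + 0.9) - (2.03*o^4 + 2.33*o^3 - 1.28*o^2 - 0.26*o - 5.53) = -2.03*o^4 + 0.78*o^3 - 1.34*o^2 + 0.25*o + 6.43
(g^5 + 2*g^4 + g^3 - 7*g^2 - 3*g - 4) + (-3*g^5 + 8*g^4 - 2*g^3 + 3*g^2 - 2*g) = -2*g^5 + 10*g^4 - g^3 - 4*g^2 - 5*g - 4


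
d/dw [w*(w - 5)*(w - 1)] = 3*w^2 - 12*w + 5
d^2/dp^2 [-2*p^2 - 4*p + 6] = -4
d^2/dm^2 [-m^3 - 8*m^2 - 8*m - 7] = -6*m - 16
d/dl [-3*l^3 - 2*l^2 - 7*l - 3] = -9*l^2 - 4*l - 7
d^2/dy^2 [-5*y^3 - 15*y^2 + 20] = -30*y - 30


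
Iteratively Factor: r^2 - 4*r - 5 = (r - 5)*(r + 1)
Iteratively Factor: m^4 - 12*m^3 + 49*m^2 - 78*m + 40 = (m - 1)*(m^3 - 11*m^2 + 38*m - 40) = (m - 4)*(m - 1)*(m^2 - 7*m + 10) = (m - 4)*(m - 2)*(m - 1)*(m - 5)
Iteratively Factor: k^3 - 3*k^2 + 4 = (k + 1)*(k^2 - 4*k + 4) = (k - 2)*(k + 1)*(k - 2)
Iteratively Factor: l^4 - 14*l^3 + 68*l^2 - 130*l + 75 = (l - 1)*(l^3 - 13*l^2 + 55*l - 75) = (l - 3)*(l - 1)*(l^2 - 10*l + 25) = (l - 5)*(l - 3)*(l - 1)*(l - 5)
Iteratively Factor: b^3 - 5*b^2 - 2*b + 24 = (b - 3)*(b^2 - 2*b - 8) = (b - 3)*(b + 2)*(b - 4)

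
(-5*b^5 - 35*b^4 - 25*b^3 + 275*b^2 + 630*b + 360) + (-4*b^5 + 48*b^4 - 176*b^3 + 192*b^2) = -9*b^5 + 13*b^4 - 201*b^3 + 467*b^2 + 630*b + 360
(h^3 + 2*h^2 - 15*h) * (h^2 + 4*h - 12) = h^5 + 6*h^4 - 19*h^3 - 84*h^2 + 180*h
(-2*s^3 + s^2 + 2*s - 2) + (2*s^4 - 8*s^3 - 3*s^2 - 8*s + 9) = 2*s^4 - 10*s^3 - 2*s^2 - 6*s + 7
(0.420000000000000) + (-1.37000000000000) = -0.950000000000000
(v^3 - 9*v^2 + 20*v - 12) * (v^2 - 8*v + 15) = v^5 - 17*v^4 + 107*v^3 - 307*v^2 + 396*v - 180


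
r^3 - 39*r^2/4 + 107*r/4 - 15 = (r - 5)*(r - 4)*(r - 3/4)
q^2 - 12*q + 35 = (q - 7)*(q - 5)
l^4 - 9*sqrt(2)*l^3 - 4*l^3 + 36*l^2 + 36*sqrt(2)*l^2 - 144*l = l*(l - 4)*(l - 6*sqrt(2))*(l - 3*sqrt(2))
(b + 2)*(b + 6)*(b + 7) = b^3 + 15*b^2 + 68*b + 84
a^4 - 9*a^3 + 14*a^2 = a^2*(a - 7)*(a - 2)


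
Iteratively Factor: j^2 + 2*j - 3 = (j - 1)*(j + 3)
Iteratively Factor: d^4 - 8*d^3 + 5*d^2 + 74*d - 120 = (d - 5)*(d^3 - 3*d^2 - 10*d + 24) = (d - 5)*(d + 3)*(d^2 - 6*d + 8) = (d - 5)*(d - 2)*(d + 3)*(d - 4)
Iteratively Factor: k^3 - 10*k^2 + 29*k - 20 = (k - 5)*(k^2 - 5*k + 4) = (k - 5)*(k - 1)*(k - 4)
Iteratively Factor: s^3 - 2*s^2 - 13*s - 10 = (s - 5)*(s^2 + 3*s + 2) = (s - 5)*(s + 2)*(s + 1)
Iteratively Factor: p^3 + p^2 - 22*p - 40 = (p - 5)*(p^2 + 6*p + 8) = (p - 5)*(p + 2)*(p + 4)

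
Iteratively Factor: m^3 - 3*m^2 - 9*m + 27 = (m - 3)*(m^2 - 9) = (m - 3)*(m + 3)*(m - 3)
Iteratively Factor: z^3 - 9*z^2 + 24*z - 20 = (z - 2)*(z^2 - 7*z + 10) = (z - 5)*(z - 2)*(z - 2)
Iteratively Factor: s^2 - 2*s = (s)*(s - 2)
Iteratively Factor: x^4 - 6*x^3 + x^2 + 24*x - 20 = (x - 1)*(x^3 - 5*x^2 - 4*x + 20) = (x - 1)*(x + 2)*(x^2 - 7*x + 10) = (x - 2)*(x - 1)*(x + 2)*(x - 5)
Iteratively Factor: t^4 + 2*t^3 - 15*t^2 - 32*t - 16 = (t + 1)*(t^3 + t^2 - 16*t - 16) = (t + 1)^2*(t^2 - 16) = (t + 1)^2*(t + 4)*(t - 4)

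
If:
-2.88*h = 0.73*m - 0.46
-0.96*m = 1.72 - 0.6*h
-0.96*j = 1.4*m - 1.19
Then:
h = 0.53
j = 3.37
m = -1.46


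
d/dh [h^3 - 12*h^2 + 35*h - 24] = 3*h^2 - 24*h + 35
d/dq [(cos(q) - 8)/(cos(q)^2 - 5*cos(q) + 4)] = (cos(q)^2 - 16*cos(q) + 36)*sin(q)/(cos(q)^2 - 5*cos(q) + 4)^2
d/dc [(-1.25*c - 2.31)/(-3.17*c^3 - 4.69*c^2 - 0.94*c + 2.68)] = (3.9625*c^3 + 5.8625*c^2 + 1.175*c - (1.25*c + 2.31)*(9.51*c^2 + 9.38*c + 0.94) - 3.35)/(3.17*c^3 + 4.69*c^2 + 0.94*c - 2.68)^2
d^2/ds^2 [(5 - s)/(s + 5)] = 20/(s + 5)^3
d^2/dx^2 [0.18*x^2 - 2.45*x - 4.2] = 0.360000000000000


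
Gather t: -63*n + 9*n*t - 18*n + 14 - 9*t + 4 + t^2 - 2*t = -81*n + t^2 + t*(9*n - 11) + 18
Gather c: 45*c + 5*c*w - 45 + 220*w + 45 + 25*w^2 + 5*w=c*(5*w + 45) + 25*w^2 + 225*w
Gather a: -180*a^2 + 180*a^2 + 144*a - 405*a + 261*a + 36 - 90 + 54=0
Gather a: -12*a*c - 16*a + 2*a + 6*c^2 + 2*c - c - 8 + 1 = a*(-12*c - 14) + 6*c^2 + c - 7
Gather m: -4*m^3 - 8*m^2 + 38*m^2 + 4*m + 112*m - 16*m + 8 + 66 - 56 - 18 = -4*m^3 + 30*m^2 + 100*m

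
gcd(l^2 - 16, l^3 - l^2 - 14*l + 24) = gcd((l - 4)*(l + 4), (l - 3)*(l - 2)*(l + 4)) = l + 4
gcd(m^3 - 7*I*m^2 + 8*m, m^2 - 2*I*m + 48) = m - 8*I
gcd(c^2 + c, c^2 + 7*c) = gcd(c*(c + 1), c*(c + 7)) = c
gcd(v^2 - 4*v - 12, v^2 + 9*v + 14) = v + 2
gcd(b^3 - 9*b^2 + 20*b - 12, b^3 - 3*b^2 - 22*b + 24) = b^2 - 7*b + 6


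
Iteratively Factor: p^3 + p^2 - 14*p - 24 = (p + 2)*(p^2 - p - 12) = (p + 2)*(p + 3)*(p - 4)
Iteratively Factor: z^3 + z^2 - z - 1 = (z + 1)*(z^2 - 1) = (z + 1)^2*(z - 1)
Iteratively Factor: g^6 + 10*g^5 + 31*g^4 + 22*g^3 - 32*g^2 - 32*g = (g + 4)*(g^5 + 6*g^4 + 7*g^3 - 6*g^2 - 8*g) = (g + 2)*(g + 4)*(g^4 + 4*g^3 - g^2 - 4*g) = (g - 1)*(g + 2)*(g + 4)*(g^3 + 5*g^2 + 4*g) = (g - 1)*(g + 2)*(g + 4)^2*(g^2 + g) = (g - 1)*(g + 1)*(g + 2)*(g + 4)^2*(g)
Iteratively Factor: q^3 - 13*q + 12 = (q + 4)*(q^2 - 4*q + 3) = (q - 1)*(q + 4)*(q - 3)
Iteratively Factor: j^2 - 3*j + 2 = (j - 2)*(j - 1)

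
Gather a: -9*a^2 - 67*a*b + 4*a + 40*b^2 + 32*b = -9*a^2 + a*(4 - 67*b) + 40*b^2 + 32*b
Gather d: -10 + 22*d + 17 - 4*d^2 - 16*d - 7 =-4*d^2 + 6*d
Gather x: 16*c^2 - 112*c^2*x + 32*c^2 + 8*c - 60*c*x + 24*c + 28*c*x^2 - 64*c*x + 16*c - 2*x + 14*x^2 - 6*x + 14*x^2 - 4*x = 48*c^2 + 48*c + x^2*(28*c + 28) + x*(-112*c^2 - 124*c - 12)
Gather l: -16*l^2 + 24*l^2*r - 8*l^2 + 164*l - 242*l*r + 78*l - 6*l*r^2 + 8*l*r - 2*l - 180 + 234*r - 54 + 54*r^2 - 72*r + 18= l^2*(24*r - 24) + l*(-6*r^2 - 234*r + 240) + 54*r^2 + 162*r - 216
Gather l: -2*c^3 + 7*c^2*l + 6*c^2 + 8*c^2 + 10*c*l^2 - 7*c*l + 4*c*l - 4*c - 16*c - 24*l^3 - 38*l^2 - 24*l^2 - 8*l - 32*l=-2*c^3 + 14*c^2 - 20*c - 24*l^3 + l^2*(10*c - 62) + l*(7*c^2 - 3*c - 40)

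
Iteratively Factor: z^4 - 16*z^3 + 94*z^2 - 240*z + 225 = (z - 3)*(z^3 - 13*z^2 + 55*z - 75) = (z - 3)^2*(z^2 - 10*z + 25) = (z - 5)*(z - 3)^2*(z - 5)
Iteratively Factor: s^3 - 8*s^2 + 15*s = (s)*(s^2 - 8*s + 15) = s*(s - 3)*(s - 5)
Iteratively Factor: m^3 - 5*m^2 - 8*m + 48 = (m + 3)*(m^2 - 8*m + 16) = (m - 4)*(m + 3)*(m - 4)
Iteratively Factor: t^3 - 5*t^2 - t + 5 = (t - 1)*(t^2 - 4*t - 5) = (t - 1)*(t + 1)*(t - 5)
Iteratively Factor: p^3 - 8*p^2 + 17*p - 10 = (p - 2)*(p^2 - 6*p + 5) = (p - 5)*(p - 2)*(p - 1)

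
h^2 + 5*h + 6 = (h + 2)*(h + 3)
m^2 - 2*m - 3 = (m - 3)*(m + 1)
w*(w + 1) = w^2 + w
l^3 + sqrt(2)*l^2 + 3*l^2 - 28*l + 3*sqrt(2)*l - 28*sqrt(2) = (l - 4)*(l + 7)*(l + sqrt(2))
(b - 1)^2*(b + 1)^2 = b^4 - 2*b^2 + 1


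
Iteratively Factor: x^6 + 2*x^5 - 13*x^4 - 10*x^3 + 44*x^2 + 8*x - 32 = (x - 2)*(x^5 + 4*x^4 - 5*x^3 - 20*x^2 + 4*x + 16) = (x - 2)*(x + 1)*(x^4 + 3*x^3 - 8*x^2 - 12*x + 16) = (x - 2)*(x - 1)*(x + 1)*(x^3 + 4*x^2 - 4*x - 16) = (x - 2)^2*(x - 1)*(x + 1)*(x^2 + 6*x + 8) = (x - 2)^2*(x - 1)*(x + 1)*(x + 2)*(x + 4)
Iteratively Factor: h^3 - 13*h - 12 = (h + 1)*(h^2 - h - 12) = (h + 1)*(h + 3)*(h - 4)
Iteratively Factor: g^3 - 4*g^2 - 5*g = (g + 1)*(g^2 - 5*g) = g*(g + 1)*(g - 5)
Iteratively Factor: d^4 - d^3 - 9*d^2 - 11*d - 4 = (d + 1)*(d^3 - 2*d^2 - 7*d - 4) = (d + 1)^2*(d^2 - 3*d - 4) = (d - 4)*(d + 1)^2*(d + 1)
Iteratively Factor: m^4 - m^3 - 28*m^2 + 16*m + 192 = (m + 4)*(m^3 - 5*m^2 - 8*m + 48) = (m + 3)*(m + 4)*(m^2 - 8*m + 16) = (m - 4)*(m + 3)*(m + 4)*(m - 4)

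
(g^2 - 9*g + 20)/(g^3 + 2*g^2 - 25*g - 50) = (g - 4)/(g^2 + 7*g + 10)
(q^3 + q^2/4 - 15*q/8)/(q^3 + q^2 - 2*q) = (q^2 + q/4 - 15/8)/(q^2 + q - 2)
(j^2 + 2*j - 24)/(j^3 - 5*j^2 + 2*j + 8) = (j + 6)/(j^2 - j - 2)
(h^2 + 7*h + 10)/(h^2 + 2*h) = (h + 5)/h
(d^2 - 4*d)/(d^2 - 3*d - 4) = d/(d + 1)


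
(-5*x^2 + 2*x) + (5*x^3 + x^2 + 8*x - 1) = 5*x^3 - 4*x^2 + 10*x - 1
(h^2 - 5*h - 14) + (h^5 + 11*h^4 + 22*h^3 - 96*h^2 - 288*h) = h^5 + 11*h^4 + 22*h^3 - 95*h^2 - 293*h - 14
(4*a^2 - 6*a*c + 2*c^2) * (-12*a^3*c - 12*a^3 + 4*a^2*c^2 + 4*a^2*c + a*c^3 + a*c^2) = -48*a^5*c - 48*a^5 + 88*a^4*c^2 + 88*a^4*c - 44*a^3*c^3 - 44*a^3*c^2 + 2*a^2*c^4 + 2*a^2*c^3 + 2*a*c^5 + 2*a*c^4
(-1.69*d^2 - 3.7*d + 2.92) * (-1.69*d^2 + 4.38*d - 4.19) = 2.8561*d^4 - 1.1492*d^3 - 14.0597*d^2 + 28.2926*d - 12.2348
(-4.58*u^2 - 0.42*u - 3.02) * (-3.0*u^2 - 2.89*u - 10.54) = 13.74*u^4 + 14.4962*u^3 + 58.547*u^2 + 13.1546*u + 31.8308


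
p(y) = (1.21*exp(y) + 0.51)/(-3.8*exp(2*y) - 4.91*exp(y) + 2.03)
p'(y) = (1.21*exp(y) + 0.51)*(7.6*exp(2*y) + 4.91*exp(y))/(-3.8*exp(2*y) - 4.91*exp(y) + 2.03)^2 + 1.21*exp(y)/(-3.8*exp(2*y) - 4.91*exp(y) + 2.03) = (4.598*exp(2*y) + 3.876*exp(y) + 4.9604)*exp(y)/(14.44*exp(4*y) + 37.316*exp(3*y) + 8.6801*exp(2*y) - 19.9346*exp(y) + 4.1209)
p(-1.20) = 4.24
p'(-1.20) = 46.27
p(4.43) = -0.00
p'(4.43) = 0.00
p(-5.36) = 0.26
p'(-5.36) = 0.01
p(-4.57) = 0.26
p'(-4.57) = 0.01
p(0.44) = -0.16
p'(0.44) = 0.16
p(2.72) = -0.02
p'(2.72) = 0.02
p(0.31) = -0.18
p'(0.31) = 0.19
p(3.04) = -0.01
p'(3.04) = 0.01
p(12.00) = 0.00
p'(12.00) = 0.00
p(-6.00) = 0.25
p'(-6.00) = 0.00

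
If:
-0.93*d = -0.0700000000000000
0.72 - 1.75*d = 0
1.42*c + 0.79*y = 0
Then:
No Solution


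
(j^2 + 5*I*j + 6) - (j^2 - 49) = 5*I*j + 55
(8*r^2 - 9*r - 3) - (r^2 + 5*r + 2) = 7*r^2 - 14*r - 5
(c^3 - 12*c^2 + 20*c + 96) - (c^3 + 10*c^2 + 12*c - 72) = -22*c^2 + 8*c + 168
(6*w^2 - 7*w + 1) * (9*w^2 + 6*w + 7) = 54*w^4 - 27*w^3 + 9*w^2 - 43*w + 7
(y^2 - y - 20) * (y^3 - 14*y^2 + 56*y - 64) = y^5 - 15*y^4 + 50*y^3 + 160*y^2 - 1056*y + 1280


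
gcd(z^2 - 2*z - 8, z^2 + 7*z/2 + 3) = z + 2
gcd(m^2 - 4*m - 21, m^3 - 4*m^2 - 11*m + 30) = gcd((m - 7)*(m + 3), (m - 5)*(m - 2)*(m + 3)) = m + 3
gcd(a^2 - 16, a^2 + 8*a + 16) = a + 4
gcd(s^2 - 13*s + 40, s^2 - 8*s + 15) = s - 5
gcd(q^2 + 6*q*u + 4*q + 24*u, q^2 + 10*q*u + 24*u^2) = q + 6*u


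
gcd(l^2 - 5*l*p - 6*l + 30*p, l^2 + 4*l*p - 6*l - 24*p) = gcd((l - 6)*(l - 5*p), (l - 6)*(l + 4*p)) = l - 6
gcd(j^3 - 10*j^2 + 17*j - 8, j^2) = 1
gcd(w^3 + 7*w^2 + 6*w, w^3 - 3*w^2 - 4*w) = w^2 + w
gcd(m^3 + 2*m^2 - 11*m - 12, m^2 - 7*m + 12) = m - 3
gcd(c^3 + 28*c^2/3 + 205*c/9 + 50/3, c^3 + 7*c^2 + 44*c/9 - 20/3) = c^2 + 23*c/3 + 10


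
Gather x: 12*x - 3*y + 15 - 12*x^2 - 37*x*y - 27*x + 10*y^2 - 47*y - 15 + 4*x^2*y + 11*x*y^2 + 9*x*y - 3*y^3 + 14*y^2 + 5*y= x^2*(4*y - 12) + x*(11*y^2 - 28*y - 15) - 3*y^3 + 24*y^2 - 45*y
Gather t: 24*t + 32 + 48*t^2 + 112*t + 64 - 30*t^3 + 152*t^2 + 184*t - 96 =-30*t^3 + 200*t^2 + 320*t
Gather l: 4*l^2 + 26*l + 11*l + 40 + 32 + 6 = 4*l^2 + 37*l + 78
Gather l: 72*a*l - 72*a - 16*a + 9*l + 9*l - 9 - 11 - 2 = -88*a + l*(72*a + 18) - 22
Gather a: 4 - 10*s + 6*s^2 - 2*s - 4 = 6*s^2 - 12*s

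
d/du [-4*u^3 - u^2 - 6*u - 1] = -12*u^2 - 2*u - 6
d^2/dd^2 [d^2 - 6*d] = 2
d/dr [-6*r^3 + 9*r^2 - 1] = 18*r*(1 - r)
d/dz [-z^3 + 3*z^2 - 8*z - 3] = -3*z^2 + 6*z - 8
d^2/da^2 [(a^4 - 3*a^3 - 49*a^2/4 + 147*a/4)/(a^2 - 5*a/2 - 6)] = 2*(8*a^6 - 60*a^5 + 6*a^4 + 715*a^3 - 1116*a^2 + 2700*a - 7938)/(8*a^6 - 60*a^5 + 6*a^4 + 595*a^3 - 36*a^2 - 2160*a - 1728)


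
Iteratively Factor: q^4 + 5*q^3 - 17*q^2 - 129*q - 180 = (q + 4)*(q^3 + q^2 - 21*q - 45) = (q - 5)*(q + 4)*(q^2 + 6*q + 9) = (q - 5)*(q + 3)*(q + 4)*(q + 3)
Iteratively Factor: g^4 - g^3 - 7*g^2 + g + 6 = (g - 3)*(g^3 + 2*g^2 - g - 2) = (g - 3)*(g + 1)*(g^2 + g - 2) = (g - 3)*(g - 1)*(g + 1)*(g + 2)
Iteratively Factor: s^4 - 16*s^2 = (s - 4)*(s^3 + 4*s^2) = s*(s - 4)*(s^2 + 4*s) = s*(s - 4)*(s + 4)*(s)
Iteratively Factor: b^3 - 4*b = (b)*(b^2 - 4) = b*(b + 2)*(b - 2)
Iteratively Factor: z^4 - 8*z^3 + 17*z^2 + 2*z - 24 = (z - 2)*(z^3 - 6*z^2 + 5*z + 12) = (z - 3)*(z - 2)*(z^2 - 3*z - 4) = (z - 3)*(z - 2)*(z + 1)*(z - 4)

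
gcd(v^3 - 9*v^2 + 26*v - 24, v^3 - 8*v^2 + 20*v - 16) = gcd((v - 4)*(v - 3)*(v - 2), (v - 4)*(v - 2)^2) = v^2 - 6*v + 8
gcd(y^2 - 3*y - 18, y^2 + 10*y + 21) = y + 3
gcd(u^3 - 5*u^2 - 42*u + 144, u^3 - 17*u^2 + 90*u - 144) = u^2 - 11*u + 24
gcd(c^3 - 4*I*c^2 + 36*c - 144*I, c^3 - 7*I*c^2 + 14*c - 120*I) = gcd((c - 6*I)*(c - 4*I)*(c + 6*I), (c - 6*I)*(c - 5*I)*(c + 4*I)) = c - 6*I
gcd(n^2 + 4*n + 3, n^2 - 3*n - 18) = n + 3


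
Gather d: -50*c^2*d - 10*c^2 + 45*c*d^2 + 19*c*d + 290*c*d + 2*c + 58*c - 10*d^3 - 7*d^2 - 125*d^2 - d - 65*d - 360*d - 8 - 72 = -10*c^2 + 60*c - 10*d^3 + d^2*(45*c - 132) + d*(-50*c^2 + 309*c - 426) - 80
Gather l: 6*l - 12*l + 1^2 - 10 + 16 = 7 - 6*l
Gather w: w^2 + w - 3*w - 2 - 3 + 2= w^2 - 2*w - 3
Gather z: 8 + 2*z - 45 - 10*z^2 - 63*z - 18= -10*z^2 - 61*z - 55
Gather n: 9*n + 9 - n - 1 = 8*n + 8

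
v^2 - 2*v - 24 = (v - 6)*(v + 4)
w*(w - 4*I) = w^2 - 4*I*w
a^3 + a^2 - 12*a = a*(a - 3)*(a + 4)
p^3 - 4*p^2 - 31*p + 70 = (p - 7)*(p - 2)*(p + 5)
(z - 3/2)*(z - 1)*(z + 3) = z^3 + z^2/2 - 6*z + 9/2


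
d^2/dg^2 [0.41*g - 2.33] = 0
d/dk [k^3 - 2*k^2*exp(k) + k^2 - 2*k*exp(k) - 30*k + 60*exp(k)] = -2*k^2*exp(k) + 3*k^2 - 6*k*exp(k) + 2*k + 58*exp(k) - 30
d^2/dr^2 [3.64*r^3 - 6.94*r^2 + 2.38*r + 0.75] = 21.84*r - 13.88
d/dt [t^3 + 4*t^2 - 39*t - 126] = 3*t^2 + 8*t - 39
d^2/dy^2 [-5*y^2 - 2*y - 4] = -10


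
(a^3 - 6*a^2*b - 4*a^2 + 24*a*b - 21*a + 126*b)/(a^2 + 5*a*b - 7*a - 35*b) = (a^2 - 6*a*b + 3*a - 18*b)/(a + 5*b)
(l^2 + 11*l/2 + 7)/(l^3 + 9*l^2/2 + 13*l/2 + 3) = (2*l + 7)/(2*l^2 + 5*l + 3)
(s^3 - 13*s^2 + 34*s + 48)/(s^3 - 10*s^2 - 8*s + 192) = (s + 1)/(s + 4)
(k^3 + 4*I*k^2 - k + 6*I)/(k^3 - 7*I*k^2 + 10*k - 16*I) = (k + 3*I)/(k - 8*I)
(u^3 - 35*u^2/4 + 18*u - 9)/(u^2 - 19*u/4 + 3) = (u^2 - 8*u + 12)/(u - 4)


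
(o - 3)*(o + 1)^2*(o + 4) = o^4 + 3*o^3 - 9*o^2 - 23*o - 12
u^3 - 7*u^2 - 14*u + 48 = (u - 8)*(u - 2)*(u + 3)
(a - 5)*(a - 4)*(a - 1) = a^3 - 10*a^2 + 29*a - 20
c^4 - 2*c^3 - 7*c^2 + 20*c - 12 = (c - 2)^2*(c - 1)*(c + 3)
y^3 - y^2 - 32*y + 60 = (y - 5)*(y - 2)*(y + 6)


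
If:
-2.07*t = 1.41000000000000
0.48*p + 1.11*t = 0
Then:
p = 1.58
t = -0.68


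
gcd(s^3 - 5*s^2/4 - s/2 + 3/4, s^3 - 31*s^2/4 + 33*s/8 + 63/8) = s + 3/4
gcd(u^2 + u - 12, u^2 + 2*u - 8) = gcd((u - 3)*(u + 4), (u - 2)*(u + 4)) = u + 4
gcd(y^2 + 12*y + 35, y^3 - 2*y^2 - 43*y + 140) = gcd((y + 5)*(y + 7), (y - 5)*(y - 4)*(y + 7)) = y + 7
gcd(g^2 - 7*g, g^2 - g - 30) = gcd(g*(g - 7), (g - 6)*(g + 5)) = 1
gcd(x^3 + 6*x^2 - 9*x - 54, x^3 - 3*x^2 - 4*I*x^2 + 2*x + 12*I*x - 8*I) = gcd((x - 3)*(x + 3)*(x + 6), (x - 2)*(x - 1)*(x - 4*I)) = 1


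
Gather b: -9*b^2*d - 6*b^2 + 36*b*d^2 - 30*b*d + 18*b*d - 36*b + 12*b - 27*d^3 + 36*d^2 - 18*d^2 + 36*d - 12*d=b^2*(-9*d - 6) + b*(36*d^2 - 12*d - 24) - 27*d^3 + 18*d^2 + 24*d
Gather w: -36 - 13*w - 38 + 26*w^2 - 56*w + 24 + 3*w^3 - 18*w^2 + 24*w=3*w^3 + 8*w^2 - 45*w - 50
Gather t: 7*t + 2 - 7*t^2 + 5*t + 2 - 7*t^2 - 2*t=-14*t^2 + 10*t + 4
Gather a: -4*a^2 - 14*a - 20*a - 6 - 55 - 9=-4*a^2 - 34*a - 70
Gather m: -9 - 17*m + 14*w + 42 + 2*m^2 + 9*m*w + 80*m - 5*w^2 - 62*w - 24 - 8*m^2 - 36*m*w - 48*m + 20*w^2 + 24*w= -6*m^2 + m*(15 - 27*w) + 15*w^2 - 24*w + 9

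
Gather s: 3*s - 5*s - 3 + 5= 2 - 2*s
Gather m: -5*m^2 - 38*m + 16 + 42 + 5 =-5*m^2 - 38*m + 63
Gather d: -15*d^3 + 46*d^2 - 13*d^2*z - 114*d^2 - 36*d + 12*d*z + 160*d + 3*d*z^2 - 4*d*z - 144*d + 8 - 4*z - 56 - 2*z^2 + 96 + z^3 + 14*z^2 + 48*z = -15*d^3 + d^2*(-13*z - 68) + d*(3*z^2 + 8*z - 20) + z^3 + 12*z^2 + 44*z + 48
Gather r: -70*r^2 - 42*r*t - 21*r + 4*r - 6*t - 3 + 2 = -70*r^2 + r*(-42*t - 17) - 6*t - 1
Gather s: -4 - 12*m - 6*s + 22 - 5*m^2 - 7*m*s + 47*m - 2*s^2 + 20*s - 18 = -5*m^2 + 35*m - 2*s^2 + s*(14 - 7*m)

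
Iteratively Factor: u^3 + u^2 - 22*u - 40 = (u + 4)*(u^2 - 3*u - 10) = (u - 5)*(u + 4)*(u + 2)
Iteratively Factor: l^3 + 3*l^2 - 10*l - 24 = (l + 4)*(l^2 - l - 6) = (l - 3)*(l + 4)*(l + 2)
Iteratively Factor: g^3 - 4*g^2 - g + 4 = (g + 1)*(g^2 - 5*g + 4) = (g - 1)*(g + 1)*(g - 4)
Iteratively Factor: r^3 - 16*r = (r + 4)*(r^2 - 4*r) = r*(r + 4)*(r - 4)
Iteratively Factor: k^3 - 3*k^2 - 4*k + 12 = (k + 2)*(k^2 - 5*k + 6) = (k - 2)*(k + 2)*(k - 3)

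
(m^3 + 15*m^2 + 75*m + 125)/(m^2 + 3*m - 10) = (m^2 + 10*m + 25)/(m - 2)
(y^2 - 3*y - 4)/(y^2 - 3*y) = (y^2 - 3*y - 4)/(y*(y - 3))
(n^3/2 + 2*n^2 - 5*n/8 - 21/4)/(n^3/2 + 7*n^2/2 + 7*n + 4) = (n^2 + 2*n - 21/4)/(n^2 + 5*n + 4)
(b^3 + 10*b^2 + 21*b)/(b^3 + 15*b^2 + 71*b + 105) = b/(b + 5)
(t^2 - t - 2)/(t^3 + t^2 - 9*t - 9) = (t - 2)/(t^2 - 9)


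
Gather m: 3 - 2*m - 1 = 2 - 2*m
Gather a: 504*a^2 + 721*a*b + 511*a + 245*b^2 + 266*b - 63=504*a^2 + a*(721*b + 511) + 245*b^2 + 266*b - 63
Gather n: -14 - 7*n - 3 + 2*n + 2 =-5*n - 15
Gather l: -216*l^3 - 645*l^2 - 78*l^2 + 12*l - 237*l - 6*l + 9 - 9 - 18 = -216*l^3 - 723*l^2 - 231*l - 18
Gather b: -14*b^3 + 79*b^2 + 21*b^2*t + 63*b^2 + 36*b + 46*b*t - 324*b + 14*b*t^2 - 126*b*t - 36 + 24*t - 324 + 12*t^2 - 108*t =-14*b^3 + b^2*(21*t + 142) + b*(14*t^2 - 80*t - 288) + 12*t^2 - 84*t - 360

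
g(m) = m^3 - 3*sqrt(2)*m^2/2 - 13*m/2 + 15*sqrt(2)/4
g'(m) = 3*m^2 - 3*sqrt(2)*m - 13/2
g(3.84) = 5.69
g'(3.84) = 21.45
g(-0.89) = 8.70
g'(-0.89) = -0.35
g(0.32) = 3.04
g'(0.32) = -7.55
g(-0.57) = 8.13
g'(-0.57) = -3.11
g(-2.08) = 0.65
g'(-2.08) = 15.30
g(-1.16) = 8.43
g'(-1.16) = 2.46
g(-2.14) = -0.30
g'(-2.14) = 16.32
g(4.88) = 39.28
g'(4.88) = 44.24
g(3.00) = -6.29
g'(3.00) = 7.77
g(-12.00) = -1950.17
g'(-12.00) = 476.41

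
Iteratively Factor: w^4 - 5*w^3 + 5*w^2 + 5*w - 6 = (w - 1)*(w^3 - 4*w^2 + w + 6) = (w - 1)*(w + 1)*(w^2 - 5*w + 6) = (w - 3)*(w - 1)*(w + 1)*(w - 2)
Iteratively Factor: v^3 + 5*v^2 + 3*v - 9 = (v - 1)*(v^2 + 6*v + 9) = (v - 1)*(v + 3)*(v + 3)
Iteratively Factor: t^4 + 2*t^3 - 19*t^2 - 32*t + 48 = (t - 1)*(t^3 + 3*t^2 - 16*t - 48) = (t - 4)*(t - 1)*(t^2 + 7*t + 12) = (t - 4)*(t - 1)*(t + 4)*(t + 3)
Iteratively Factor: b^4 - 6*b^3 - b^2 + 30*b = (b)*(b^3 - 6*b^2 - b + 30) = b*(b - 5)*(b^2 - b - 6) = b*(b - 5)*(b - 3)*(b + 2)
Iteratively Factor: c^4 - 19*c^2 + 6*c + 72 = (c + 4)*(c^3 - 4*c^2 - 3*c + 18) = (c + 2)*(c + 4)*(c^2 - 6*c + 9) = (c - 3)*(c + 2)*(c + 4)*(c - 3)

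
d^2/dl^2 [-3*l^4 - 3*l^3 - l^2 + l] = -36*l^2 - 18*l - 2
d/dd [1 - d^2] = -2*d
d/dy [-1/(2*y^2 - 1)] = 4*y/(2*y^2 - 1)^2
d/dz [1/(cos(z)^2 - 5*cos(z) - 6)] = (2*cos(z) - 5)*sin(z)/(sin(z)^2 + 5*cos(z) + 5)^2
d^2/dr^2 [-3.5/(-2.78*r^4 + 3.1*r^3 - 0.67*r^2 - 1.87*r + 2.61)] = ((-116.76*r^2 + 65.1*r - 4.69)*(2.78*r^4 - 3.1*r^3 + 0.67*r^2 + 1.87*r - 2.61) + 3.5*(11.12*r^3 - 9.3*r^2 + 1.34*r + 1.87)*(22.24*r^3 - 18.6*r^2 + 2.68*r + 3.74))/(2.78*r^4 - 3.1*r^3 + 0.67*r^2 + 1.87*r - 2.61)^3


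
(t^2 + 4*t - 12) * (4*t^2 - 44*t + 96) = 4*t^4 - 28*t^3 - 128*t^2 + 912*t - 1152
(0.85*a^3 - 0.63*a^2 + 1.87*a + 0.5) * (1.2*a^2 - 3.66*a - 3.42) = 1.02*a^5 - 3.867*a^4 + 1.6428*a^3 - 4.0896*a^2 - 8.2254*a - 1.71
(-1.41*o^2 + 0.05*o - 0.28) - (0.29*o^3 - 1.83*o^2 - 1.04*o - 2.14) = -0.29*o^3 + 0.42*o^2 + 1.09*o + 1.86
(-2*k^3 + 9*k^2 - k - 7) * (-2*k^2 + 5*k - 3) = 4*k^5 - 28*k^4 + 53*k^3 - 18*k^2 - 32*k + 21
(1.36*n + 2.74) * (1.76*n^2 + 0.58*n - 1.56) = 2.3936*n^3 + 5.6112*n^2 - 0.5324*n - 4.2744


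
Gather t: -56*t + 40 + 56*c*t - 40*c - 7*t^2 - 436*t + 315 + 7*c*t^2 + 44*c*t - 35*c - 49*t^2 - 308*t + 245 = -75*c + t^2*(7*c - 56) + t*(100*c - 800) + 600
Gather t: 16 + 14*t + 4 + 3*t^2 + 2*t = 3*t^2 + 16*t + 20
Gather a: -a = -a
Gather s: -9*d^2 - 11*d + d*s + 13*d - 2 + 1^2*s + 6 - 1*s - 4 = -9*d^2 + d*s + 2*d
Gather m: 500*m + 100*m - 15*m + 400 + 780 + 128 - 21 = 585*m + 1287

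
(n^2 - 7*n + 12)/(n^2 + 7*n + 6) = (n^2 - 7*n + 12)/(n^2 + 7*n + 6)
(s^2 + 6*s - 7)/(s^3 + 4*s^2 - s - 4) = (s + 7)/(s^2 + 5*s + 4)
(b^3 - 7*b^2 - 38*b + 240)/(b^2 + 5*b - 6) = (b^2 - 13*b + 40)/(b - 1)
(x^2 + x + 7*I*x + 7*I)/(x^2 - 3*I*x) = (x^2 + x + 7*I*x + 7*I)/(x*(x - 3*I))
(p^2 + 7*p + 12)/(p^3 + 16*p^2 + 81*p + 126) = (p + 4)/(p^2 + 13*p + 42)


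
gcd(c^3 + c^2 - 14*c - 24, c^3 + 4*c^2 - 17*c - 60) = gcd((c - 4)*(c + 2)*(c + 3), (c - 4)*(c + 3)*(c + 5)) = c^2 - c - 12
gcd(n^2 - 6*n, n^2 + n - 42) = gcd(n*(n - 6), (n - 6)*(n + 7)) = n - 6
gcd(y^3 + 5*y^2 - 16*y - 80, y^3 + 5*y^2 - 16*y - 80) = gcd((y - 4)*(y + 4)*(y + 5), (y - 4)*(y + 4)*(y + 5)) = y^3 + 5*y^2 - 16*y - 80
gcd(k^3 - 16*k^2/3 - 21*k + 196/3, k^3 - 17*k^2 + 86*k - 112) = k - 7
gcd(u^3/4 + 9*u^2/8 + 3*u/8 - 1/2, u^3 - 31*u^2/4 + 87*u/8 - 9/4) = 1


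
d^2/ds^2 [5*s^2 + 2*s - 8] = 10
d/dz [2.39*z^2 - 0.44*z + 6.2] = 4.78*z - 0.44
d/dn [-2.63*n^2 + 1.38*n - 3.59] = 1.38 - 5.26*n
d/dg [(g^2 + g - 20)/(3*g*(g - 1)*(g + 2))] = (-g^4 - 2*g^3 + 57*g^2 + 40*g - 40)/(3*g^2*(g^4 + 2*g^3 - 3*g^2 - 4*g + 4))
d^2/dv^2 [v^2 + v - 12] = 2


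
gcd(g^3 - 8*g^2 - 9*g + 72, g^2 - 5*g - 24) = g^2 - 5*g - 24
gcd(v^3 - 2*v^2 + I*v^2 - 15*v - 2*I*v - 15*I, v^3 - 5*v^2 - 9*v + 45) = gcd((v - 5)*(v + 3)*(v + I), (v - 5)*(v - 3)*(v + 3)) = v^2 - 2*v - 15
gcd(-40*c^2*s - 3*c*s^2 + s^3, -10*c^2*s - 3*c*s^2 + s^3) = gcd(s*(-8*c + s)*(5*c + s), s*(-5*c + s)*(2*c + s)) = s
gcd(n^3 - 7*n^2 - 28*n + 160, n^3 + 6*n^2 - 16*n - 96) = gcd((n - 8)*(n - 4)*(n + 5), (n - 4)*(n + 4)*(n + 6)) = n - 4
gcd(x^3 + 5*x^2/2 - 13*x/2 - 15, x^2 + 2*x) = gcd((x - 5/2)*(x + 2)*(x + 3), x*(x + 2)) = x + 2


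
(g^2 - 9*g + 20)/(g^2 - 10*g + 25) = (g - 4)/(g - 5)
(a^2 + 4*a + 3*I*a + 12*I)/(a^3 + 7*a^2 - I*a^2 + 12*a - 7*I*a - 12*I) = (a + 3*I)/(a^2 + a*(3 - I) - 3*I)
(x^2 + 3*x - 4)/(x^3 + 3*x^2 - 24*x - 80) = (x - 1)/(x^2 - x - 20)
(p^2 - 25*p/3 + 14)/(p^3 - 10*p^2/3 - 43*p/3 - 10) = (3*p - 7)/(3*p^2 + 8*p + 5)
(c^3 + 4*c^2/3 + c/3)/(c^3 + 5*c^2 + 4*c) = (c + 1/3)/(c + 4)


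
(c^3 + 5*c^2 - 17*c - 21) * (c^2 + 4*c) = c^5 + 9*c^4 + 3*c^3 - 89*c^2 - 84*c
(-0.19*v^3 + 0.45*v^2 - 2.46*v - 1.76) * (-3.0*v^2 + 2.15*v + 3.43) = 0.57*v^5 - 1.7585*v^4 + 7.6958*v^3 + 1.5345*v^2 - 12.2218*v - 6.0368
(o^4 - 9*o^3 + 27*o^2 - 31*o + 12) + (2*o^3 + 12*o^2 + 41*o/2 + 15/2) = o^4 - 7*o^3 + 39*o^2 - 21*o/2 + 39/2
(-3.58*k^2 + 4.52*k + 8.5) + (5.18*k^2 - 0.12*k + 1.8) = 1.6*k^2 + 4.4*k + 10.3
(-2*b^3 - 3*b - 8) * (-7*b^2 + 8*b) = 14*b^5 - 16*b^4 + 21*b^3 + 32*b^2 - 64*b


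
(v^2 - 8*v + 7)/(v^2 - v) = (v - 7)/v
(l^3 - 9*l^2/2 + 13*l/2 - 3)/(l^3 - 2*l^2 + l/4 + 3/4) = 2*(l - 2)/(2*l + 1)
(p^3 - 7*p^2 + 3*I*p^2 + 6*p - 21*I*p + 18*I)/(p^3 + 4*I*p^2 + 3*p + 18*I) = (p^2 - 7*p + 6)/(p^2 + I*p + 6)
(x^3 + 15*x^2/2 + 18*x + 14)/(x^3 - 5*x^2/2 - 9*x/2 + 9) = (2*x^2 + 11*x + 14)/(2*x^2 - 9*x + 9)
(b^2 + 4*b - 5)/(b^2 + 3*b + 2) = (b^2 + 4*b - 5)/(b^2 + 3*b + 2)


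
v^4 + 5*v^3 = v^3*(v + 5)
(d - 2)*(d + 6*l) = d^2 + 6*d*l - 2*d - 12*l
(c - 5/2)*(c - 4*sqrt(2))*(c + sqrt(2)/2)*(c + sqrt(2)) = c^4 - 5*sqrt(2)*c^3/2 - 5*c^3/2 - 11*c^2 + 25*sqrt(2)*c^2/4 - 4*sqrt(2)*c + 55*c/2 + 10*sqrt(2)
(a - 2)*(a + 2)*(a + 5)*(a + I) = a^4 + 5*a^3 + I*a^3 - 4*a^2 + 5*I*a^2 - 20*a - 4*I*a - 20*I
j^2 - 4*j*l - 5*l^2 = (j - 5*l)*(j + l)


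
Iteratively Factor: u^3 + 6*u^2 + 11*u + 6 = (u + 3)*(u^2 + 3*u + 2) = (u + 2)*(u + 3)*(u + 1)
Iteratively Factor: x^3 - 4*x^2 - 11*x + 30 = (x - 5)*(x^2 + x - 6) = (x - 5)*(x + 3)*(x - 2)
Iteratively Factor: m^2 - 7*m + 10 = (m - 5)*(m - 2)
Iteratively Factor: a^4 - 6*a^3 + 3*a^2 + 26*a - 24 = (a - 3)*(a^3 - 3*a^2 - 6*a + 8) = (a - 4)*(a - 3)*(a^2 + a - 2) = (a - 4)*(a - 3)*(a - 1)*(a + 2)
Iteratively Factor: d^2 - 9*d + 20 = (d - 5)*(d - 4)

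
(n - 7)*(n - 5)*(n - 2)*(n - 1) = n^4 - 15*n^3 + 73*n^2 - 129*n + 70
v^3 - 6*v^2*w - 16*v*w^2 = v*(v - 8*w)*(v + 2*w)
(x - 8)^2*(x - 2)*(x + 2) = x^4 - 16*x^3 + 60*x^2 + 64*x - 256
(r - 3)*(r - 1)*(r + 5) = r^3 + r^2 - 17*r + 15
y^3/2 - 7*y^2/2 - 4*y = y*(y/2 + 1/2)*(y - 8)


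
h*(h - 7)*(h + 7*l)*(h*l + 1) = h^4*l + 7*h^3*l^2 - 7*h^3*l + h^3 - 49*h^2*l^2 + 7*h^2*l - 7*h^2 - 49*h*l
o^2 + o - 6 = (o - 2)*(o + 3)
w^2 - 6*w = w*(w - 6)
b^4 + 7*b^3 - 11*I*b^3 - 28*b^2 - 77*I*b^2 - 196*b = b*(b + 7)*(b - 7*I)*(b - 4*I)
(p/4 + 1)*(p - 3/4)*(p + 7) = p^3/4 + 41*p^2/16 + 79*p/16 - 21/4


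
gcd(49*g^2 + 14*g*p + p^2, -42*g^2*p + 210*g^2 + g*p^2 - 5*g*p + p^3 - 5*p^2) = 7*g + p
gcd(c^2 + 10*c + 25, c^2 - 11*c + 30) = 1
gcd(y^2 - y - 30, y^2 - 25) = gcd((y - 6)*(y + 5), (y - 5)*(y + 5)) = y + 5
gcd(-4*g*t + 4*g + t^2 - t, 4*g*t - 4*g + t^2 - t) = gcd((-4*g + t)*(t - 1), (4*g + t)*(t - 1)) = t - 1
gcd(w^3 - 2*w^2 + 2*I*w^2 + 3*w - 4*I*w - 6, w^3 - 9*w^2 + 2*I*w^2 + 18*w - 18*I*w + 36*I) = 1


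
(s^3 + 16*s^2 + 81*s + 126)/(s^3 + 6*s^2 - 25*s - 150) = (s^2 + 10*s + 21)/(s^2 - 25)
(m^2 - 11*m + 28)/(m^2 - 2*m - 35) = (m - 4)/(m + 5)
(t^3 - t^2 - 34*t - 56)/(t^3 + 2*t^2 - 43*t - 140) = (t + 2)/(t + 5)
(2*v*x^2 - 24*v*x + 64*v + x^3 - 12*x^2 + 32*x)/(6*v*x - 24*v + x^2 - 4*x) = (2*v*x - 16*v + x^2 - 8*x)/(6*v + x)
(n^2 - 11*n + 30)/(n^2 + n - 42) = (n - 5)/(n + 7)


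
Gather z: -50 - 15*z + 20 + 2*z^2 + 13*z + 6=2*z^2 - 2*z - 24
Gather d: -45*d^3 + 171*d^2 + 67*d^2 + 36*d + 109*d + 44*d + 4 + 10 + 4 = -45*d^3 + 238*d^2 + 189*d + 18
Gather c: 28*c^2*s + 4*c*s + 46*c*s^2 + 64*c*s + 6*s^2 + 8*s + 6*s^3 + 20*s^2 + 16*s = 28*c^2*s + c*(46*s^2 + 68*s) + 6*s^3 + 26*s^2 + 24*s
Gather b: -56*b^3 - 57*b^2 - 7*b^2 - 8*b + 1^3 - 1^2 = -56*b^3 - 64*b^2 - 8*b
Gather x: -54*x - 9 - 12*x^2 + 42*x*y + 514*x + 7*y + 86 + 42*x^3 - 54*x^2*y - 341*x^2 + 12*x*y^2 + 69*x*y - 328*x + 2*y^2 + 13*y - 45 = 42*x^3 + x^2*(-54*y - 353) + x*(12*y^2 + 111*y + 132) + 2*y^2 + 20*y + 32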